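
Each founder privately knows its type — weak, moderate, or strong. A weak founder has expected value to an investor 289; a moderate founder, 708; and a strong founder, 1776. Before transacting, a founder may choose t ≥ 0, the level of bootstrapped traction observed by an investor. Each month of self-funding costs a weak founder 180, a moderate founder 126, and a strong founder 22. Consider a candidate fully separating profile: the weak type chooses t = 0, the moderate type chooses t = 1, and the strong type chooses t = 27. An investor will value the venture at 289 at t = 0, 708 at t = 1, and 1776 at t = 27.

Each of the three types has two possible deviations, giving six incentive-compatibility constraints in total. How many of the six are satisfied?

5

Weak (own payoff 289): to t=1 gives 708 − 180×1 = 528 → profitable ✗; to t=27 gives 1776 − 180×27 = -3084 → no gain ✓.
Strong (own payoff 1776 − 22×27 = 1182): to t=0 gives 289 → no gain ✓; to t=1 gives 708 − 22×1 = 686 → no gain ✓.
Moderate (own payoff 708 − 126×1 = 582): to t=0 gives 289 → no gain ✓; to t=27 gives 1776 − 126×27 = -1626 → no gain ✓.
5 of the 6 constraints hold; not an equilibrium.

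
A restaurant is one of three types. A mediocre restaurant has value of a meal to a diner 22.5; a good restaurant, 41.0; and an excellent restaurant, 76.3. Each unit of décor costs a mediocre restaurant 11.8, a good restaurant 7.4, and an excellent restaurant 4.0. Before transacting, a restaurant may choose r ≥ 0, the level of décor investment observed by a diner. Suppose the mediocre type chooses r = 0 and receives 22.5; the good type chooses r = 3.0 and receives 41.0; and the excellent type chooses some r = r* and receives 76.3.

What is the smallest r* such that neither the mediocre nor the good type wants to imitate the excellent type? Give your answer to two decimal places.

Mediocre type (on-path payoff 22.5) won't mimic when 22.5 ≥ 76.3 − 11.8·r*, i.e. r* ≥ 4.56.
Good type (on-path payoff 41.0 − 7.4×3.0 = 18.8) won't mimic when 18.8 ≥ 76.3 − 7.4·r*, i.e. r* ≥ 7.77.
Both must hold, so r* = max(4.56, 7.77) = 7.77. The good type's constraint binds.

7.77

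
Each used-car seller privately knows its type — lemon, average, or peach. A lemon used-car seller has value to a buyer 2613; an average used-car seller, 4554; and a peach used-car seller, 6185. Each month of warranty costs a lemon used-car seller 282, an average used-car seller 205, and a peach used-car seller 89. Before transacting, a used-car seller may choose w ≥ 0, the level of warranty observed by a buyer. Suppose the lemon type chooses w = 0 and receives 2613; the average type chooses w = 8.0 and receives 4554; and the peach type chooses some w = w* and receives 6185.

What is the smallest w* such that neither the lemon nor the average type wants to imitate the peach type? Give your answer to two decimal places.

15.96

Average type (on-path payoff 4554 − 205×8.0 = 2914) won't mimic when 2914 ≥ 6185 − 205·w*, i.e. w* ≥ 15.96.
Lemon type (on-path payoff 2613) won't mimic when 2613 ≥ 6185 − 282·w*, i.e. w* ≥ 12.67.
Both must hold, so w* = max(12.67, 15.96) = 15.96. The average type's constraint binds.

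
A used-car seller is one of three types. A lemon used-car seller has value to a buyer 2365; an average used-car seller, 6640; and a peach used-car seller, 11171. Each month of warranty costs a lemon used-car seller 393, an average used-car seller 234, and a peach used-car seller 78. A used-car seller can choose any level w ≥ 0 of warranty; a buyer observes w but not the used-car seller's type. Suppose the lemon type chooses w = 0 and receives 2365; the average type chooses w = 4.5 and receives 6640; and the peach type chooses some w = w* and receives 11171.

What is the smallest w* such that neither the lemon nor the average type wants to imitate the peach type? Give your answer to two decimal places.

23.86

Lemon type (on-path payoff 2365) won't mimic when 2365 ≥ 11171 − 393·w*, i.e. w* ≥ 22.41.
Average type (on-path payoff 6640 − 234×4.5 = 5587) won't mimic when 5587 ≥ 11171 − 234·w*, i.e. w* ≥ 23.86.
Both must hold, so w* = max(22.41, 23.86) = 23.86. The average type's constraint binds.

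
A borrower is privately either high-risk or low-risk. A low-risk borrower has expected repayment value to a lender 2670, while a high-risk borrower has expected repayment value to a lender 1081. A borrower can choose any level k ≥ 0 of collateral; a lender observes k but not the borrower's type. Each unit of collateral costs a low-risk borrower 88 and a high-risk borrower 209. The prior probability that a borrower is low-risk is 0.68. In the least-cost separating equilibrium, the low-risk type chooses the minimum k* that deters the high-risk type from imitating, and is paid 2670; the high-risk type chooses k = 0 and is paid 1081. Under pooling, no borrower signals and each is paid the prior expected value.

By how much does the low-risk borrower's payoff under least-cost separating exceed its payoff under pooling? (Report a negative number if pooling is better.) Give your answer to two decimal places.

Least-cost separating signal: k* solves 1081 = 2670 − 209·k*, so k* = (2670 − 1081)/209 ≈ 7.6029.
Low-risk type's separating payoff: 2670 − 88 × k* = 2670 − 88 × (2670 − 1081)/209 = 2670 − 139832/209 ≈ 2000.9474.
Pooling payoff: 0.68 × 2670 + 0.32 × 1081 = 2161.52.
Difference: 2000.9474 − 2161.52 = -160.5726, i.e. -160.57 to two decimal places.
The low-risk type would prefer the pooling outcome.

-160.57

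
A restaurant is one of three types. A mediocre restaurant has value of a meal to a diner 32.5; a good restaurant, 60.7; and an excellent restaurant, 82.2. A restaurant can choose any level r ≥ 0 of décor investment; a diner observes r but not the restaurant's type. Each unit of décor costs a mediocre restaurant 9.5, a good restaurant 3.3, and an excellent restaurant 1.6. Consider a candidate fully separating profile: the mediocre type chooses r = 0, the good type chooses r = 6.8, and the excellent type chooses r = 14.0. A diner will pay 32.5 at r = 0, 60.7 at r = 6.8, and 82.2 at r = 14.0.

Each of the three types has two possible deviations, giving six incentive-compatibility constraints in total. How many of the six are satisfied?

6

Excellent (own payoff 82.2 − 1.6×14.0 = 59.8): to r=0 gives 32.5 → no gain ✓; to r=6.8 gives 60.7 − 1.6×6.8 = 49.82 → no gain ✓.
Good (own payoff 60.7 − 3.3×6.8 = 38.26): to r=0 gives 32.5 → no gain ✓; to r=14.0 gives 82.2 − 3.3×14.0 = 36 → no gain ✓.
Mediocre (own payoff 32.5): to r=6.8 gives 60.7 − 9.5×6.8 = -3.9 → no gain ✓; to r=14.0 gives 82.2 − 9.5×14.0 = -50.8 → no gain ✓.
6 of the 6 constraints hold; this profile is a separating equilibrium.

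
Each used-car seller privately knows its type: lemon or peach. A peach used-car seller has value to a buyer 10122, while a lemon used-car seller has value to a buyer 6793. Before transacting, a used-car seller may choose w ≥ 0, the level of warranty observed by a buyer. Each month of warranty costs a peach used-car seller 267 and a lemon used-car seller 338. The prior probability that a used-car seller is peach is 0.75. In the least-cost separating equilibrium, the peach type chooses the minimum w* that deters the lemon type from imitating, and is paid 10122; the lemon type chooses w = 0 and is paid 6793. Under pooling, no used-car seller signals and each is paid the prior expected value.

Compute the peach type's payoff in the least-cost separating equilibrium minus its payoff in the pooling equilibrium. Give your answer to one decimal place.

Least-cost separating signal: w* solves 6793 = 10122 − 338·w*, so w* = (10122 − 6793)/338 ≈ 9.8491.
Peach type's separating payoff: 10122 − 267 × w* = 10122 − 267 × (10122 − 6793)/338 = 10122 − 888843/338 ≈ 7492.287.
Pooling payoff: 0.75 × 10122 + 0.25 × 6793 = 9289.75.
Difference: 7492.287 − 9289.75 = -1797.463, i.e. -1797.5 to one decimal place.
The peach type would prefer the pooling outcome.

-1797.5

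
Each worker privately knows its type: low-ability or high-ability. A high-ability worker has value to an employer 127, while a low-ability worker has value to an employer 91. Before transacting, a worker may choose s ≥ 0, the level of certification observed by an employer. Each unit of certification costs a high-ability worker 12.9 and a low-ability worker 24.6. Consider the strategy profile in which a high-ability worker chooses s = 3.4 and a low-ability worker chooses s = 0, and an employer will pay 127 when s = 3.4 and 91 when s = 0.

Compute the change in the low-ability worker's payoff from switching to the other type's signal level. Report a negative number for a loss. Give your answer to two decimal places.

-47.64

Playing s = 0 the low-ability worker receives 91.
Deviating to s = 3.4 brings payment 127 at cost 24.6 × 3.4 = 83.64, netting 43.36.
Gain from deviating: 43.36 − 91 = -47.64.
The gain is negative, so the low-ability type's incentive-compatibility constraint is satisfied.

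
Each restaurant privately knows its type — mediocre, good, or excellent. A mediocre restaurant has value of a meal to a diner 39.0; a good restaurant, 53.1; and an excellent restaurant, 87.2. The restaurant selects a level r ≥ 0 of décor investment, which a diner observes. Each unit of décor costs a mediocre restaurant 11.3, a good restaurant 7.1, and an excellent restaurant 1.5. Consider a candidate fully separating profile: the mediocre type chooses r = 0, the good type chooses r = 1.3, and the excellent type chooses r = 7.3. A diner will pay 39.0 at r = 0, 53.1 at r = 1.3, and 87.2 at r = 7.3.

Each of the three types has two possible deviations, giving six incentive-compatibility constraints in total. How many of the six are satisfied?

Good (own payoff 53.1 − 7.1×1.3 = 43.87): to r=0 gives 39.0 → no gain ✓; to r=7.3 gives 87.2 − 7.1×7.3 = 35.37 → no gain ✓.
Mediocre (own payoff 39.0): to r=1.3 gives 53.1 − 11.3×1.3 = 38.41 → no gain ✓; to r=7.3 gives 87.2 − 11.3×7.3 = 4.71 → no gain ✓.
Excellent (own payoff 87.2 − 1.5×7.3 = 76.25): to r=0 gives 39.0 → no gain ✓; to r=1.3 gives 53.1 − 1.5×1.3 = 51.15 → no gain ✓.
6 of the 6 constraints hold; this profile is a separating equilibrium.

6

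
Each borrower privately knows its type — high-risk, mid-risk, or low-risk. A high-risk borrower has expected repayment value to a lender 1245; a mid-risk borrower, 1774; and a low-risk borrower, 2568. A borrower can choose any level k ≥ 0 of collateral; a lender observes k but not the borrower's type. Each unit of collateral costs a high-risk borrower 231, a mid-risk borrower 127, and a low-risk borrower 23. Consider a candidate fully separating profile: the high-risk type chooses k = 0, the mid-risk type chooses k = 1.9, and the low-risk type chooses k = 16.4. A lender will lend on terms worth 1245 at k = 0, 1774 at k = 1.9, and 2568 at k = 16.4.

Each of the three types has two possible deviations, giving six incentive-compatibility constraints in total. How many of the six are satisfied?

5

Low-risk (own payoff 2568 − 23×16.4 = 2190.8): to k=0 gives 1245 → no gain ✓; to k=1.9 gives 1774 − 23×1.9 = 1730.3 → no gain ✓.
Mid-risk (own payoff 1774 − 127×1.9 = 1532.7): to k=0 gives 1245 → no gain ✓; to k=16.4 gives 2568 − 127×16.4 = 485.2 → no gain ✓.
High-risk (own payoff 1245): to k=1.9 gives 1774 − 231×1.9 = 1335.1 → profitable ✗; to k=16.4 gives 2568 − 231×16.4 = -1220.4 → no gain ✓.
5 of the 6 constraints hold; not an equilibrium.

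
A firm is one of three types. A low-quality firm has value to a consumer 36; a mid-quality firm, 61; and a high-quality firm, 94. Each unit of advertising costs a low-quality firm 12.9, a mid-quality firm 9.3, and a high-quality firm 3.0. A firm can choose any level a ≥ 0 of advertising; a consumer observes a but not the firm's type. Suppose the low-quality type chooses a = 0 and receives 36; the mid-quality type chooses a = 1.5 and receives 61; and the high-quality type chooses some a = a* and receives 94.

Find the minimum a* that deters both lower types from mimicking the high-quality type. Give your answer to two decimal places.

Low-quality type (on-path payoff 36) won't mimic when 36 ≥ 94 − 12.9·a*, i.e. a* ≥ 4.50.
Mid-quality type (on-path payoff 61 − 9.3×1.5 = 47.05) won't mimic when 47.05 ≥ 94 − 9.3·a*, i.e. a* ≥ 5.05.
Both must hold, so a* = max(4.50, 5.05) = 5.05. The mid-quality type's constraint binds.

5.05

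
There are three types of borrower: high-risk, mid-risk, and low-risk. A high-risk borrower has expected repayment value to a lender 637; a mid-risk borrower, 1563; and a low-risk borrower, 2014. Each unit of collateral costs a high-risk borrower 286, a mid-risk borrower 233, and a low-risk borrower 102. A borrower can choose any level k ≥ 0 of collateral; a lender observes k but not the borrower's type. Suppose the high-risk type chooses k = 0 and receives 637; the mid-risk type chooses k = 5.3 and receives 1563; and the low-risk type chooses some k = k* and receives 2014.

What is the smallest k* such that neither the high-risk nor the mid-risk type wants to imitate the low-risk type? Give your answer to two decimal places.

Mid-risk type (on-path payoff 1563 − 233×5.3 = 328.1) won't mimic when 328.1 ≥ 2014 − 233·k*, i.e. k* ≥ 7.24.
High-risk type (on-path payoff 637) won't mimic when 637 ≥ 2014 − 286·k*, i.e. k* ≥ 4.81.
Both must hold, so k* = max(4.81, 7.24) = 7.24. The mid-risk type's constraint binds.

7.24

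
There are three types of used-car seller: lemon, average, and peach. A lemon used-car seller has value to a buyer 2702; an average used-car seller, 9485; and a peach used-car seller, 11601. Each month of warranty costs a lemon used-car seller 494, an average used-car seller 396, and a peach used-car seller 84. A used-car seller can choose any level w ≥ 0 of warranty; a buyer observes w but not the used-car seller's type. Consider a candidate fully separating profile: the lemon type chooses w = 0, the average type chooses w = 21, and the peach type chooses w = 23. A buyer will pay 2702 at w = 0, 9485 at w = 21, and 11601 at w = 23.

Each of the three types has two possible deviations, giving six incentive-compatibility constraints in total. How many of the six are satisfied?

Lemon (own payoff 2702): to w=21 gives 9485 − 494×21 = -889 → no gain ✓; to w=23 gives 11601 − 494×23 = 239 → no gain ✓.
Average (own payoff 9485 − 396×21 = 1169): to w=0 gives 2702 → profitable ✗; to w=23 gives 11601 − 396×23 = 2493 → profitable ✗.
Peach (own payoff 11601 − 84×23 = 9669): to w=0 gives 2702 → no gain ✓; to w=21 gives 9485 − 84×21 = 7721 → no gain ✓.
4 of the 6 constraints hold; not an equilibrium.

4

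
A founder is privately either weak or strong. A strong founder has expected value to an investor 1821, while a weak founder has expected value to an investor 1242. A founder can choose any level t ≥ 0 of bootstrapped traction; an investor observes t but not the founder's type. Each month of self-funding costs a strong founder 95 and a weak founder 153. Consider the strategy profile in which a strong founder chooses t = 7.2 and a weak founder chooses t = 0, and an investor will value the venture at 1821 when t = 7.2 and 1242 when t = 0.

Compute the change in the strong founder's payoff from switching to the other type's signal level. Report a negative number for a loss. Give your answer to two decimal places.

Playing t = 7.2 the strong founder receives 1821 − 95 × 7.2 = 1137.
Deviating to t = 0 yields 1242 instead.
Gain from deviating: 1242 − 1137 = 105.00.
The gain is positive, so the strong type's incentive-compatibility constraint is violated — this profile is not a separating equilibrium.

105.00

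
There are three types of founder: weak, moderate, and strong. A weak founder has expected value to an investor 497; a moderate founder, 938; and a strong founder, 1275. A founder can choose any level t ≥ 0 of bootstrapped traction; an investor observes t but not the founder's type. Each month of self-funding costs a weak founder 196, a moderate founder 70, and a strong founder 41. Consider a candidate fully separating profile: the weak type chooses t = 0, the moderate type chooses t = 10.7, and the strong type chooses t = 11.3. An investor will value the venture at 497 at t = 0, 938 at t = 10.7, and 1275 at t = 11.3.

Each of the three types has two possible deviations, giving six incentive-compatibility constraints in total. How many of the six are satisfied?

Weak (own payoff 497): to t=10.7 gives 938 − 196×10.7 = -1159.2 → no gain ✓; to t=11.3 gives 1275 − 196×11.3 = -939.8 → no gain ✓.
Moderate (own payoff 938 − 70×10.7 = 189): to t=0 gives 497 → profitable ✗; to t=11.3 gives 1275 − 70×11.3 = 484 → profitable ✗.
Strong (own payoff 1275 − 41×11.3 = 811.7): to t=0 gives 497 → no gain ✓; to t=10.7 gives 938 − 41×10.7 = 499.3 → no gain ✓.
4 of the 6 constraints hold; not an equilibrium.

4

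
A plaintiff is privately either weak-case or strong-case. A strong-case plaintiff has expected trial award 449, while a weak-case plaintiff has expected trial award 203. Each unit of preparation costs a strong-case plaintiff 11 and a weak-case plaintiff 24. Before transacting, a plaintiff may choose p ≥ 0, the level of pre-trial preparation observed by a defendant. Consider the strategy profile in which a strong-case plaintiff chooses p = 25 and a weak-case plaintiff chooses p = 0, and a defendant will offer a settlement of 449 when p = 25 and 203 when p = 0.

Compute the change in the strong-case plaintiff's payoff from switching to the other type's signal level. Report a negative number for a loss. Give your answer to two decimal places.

29.00

Playing p = 25 the strong-case plaintiff receives 449 − 11 × 25 = 174.
Deviating to p = 0 yields 203 instead.
Gain from deviating: 203 − 174 = 29.00.
The gain is positive, so the strong-case type's incentive-compatibility constraint is violated — this profile is not a separating equilibrium.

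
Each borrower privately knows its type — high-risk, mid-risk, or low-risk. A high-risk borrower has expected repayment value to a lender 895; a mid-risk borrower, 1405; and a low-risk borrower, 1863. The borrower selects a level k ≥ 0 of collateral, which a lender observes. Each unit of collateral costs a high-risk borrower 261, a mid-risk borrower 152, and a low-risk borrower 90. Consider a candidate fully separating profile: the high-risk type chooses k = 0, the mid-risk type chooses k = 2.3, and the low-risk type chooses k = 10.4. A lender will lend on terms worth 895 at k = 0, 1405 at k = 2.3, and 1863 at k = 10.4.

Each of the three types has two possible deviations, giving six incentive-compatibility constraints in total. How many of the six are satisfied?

Low-risk (own payoff 1863 − 90×10.4 = 927): to k=0 gives 895 → no gain ✓; to k=2.3 gives 1405 − 90×2.3 = 1198 → profitable ✗.
Mid-risk (own payoff 1405 − 152×2.3 = 1055.4): to k=0 gives 895 → no gain ✓; to k=10.4 gives 1863 − 152×10.4 = 282.2 → no gain ✓.
High-risk (own payoff 895): to k=2.3 gives 1405 − 261×2.3 = 804.7 → no gain ✓; to k=10.4 gives 1863 − 261×10.4 = -851.4 → no gain ✓.
5 of the 6 constraints hold; not an equilibrium.

5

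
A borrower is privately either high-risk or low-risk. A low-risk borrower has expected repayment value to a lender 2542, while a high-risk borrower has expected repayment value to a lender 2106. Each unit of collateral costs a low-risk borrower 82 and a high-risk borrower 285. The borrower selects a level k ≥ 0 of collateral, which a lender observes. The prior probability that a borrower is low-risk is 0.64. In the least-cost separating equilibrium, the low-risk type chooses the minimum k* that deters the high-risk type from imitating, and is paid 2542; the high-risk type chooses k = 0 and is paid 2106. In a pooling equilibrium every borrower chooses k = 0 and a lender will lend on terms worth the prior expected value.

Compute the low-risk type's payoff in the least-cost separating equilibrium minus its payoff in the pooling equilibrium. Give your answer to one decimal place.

31.5

Least-cost separating signal: k* solves 2106 = 2542 − 285·k*, so k* = (2542 − 2106)/285 ≈ 1.5298.
Low-risk type's separating payoff: 2542 − 82 × k* = 2542 − 82 × (2542 − 2106)/285 = 2542 − 35752/285 ≈ 2416.554.
Pooling payoff: 0.64 × 2542 + 0.36 × 2106 = 2385.04.
Difference: 2416.554 − 2385.04 = 31.514, i.e. 31.5 to one decimal place.
The low-risk type prefers to separate.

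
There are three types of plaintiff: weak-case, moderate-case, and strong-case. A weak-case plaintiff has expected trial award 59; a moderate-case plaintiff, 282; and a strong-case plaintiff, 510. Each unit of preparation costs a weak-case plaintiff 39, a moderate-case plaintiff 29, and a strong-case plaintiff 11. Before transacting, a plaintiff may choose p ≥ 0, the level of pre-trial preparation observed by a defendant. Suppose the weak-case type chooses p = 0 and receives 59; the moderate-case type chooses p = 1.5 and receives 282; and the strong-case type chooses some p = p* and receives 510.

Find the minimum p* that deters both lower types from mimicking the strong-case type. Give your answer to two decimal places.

Moderate-case type (on-path payoff 282 − 29×1.5 = 238.5) won't mimic when 238.5 ≥ 510 − 29·p*, i.e. p* ≥ 9.36.
Weak-case type (on-path payoff 59) won't mimic when 59 ≥ 510 − 39·p*, i.e. p* ≥ 11.56.
Both must hold, so p* = max(11.56, 9.36) = 11.56. The weak-case type's constraint binds.

11.56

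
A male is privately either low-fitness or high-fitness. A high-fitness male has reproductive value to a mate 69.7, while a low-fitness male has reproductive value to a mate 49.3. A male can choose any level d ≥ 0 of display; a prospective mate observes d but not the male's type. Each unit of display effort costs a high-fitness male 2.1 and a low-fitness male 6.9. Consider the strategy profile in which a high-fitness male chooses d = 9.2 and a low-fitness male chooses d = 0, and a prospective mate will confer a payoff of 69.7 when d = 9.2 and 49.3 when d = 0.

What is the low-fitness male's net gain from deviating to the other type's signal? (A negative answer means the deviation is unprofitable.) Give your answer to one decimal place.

Playing d = 0 the low-fitness male receives 49.3.
Deviating to d = 9.2 brings payment 69.7 at cost 6.9 × 9.2 = 63.48, netting 6.22.
Gain from deviating: 6.22 − 49.3 = -43.08, i.e. -43.1 to one decimal place.
The gain is negative, so the low-fitness type's incentive-compatibility constraint is satisfied.

-43.1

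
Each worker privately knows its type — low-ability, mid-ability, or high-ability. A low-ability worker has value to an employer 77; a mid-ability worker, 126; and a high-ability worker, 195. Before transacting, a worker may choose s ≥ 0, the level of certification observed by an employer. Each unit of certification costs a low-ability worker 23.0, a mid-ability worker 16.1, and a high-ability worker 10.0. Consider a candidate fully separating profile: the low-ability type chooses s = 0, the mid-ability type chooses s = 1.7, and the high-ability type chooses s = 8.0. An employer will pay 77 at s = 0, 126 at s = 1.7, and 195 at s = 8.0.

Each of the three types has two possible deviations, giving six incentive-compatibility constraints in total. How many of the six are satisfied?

Mid-ability (own payoff 126 − 16.1×1.7 = 98.63): to s=0 gives 77 → no gain ✓; to s=8.0 gives 195 − 16.1×8.0 = 66.2 → no gain ✓.
High-ability (own payoff 195 − 10.0×8.0 = 115): to s=0 gives 77 → no gain ✓; to s=1.7 gives 126 − 10.0×1.7 = 109 → no gain ✓.
Low-ability (own payoff 77): to s=1.7 gives 126 − 23.0×1.7 = 86.9 → profitable ✗; to s=8.0 gives 195 − 23.0×8.0 = 11 → no gain ✓.
5 of the 6 constraints hold; not an equilibrium.

5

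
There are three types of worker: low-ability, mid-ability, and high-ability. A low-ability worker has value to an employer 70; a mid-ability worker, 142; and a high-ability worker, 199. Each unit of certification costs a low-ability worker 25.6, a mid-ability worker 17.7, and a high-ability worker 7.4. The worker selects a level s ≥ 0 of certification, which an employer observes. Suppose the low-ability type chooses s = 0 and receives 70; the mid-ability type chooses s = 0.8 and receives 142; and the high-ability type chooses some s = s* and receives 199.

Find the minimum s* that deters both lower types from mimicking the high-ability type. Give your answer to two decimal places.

5.04

Mid-ability type (on-path payoff 142 − 17.7×0.8 = 127.84) won't mimic when 127.84 ≥ 199 − 17.7·s*, i.e. s* ≥ 4.02.
Low-ability type (on-path payoff 70) won't mimic when 70 ≥ 199 − 25.6·s*, i.e. s* ≥ 5.04.
Both must hold, so s* = max(5.04, 4.02) = 5.04. The low-ability type's constraint binds.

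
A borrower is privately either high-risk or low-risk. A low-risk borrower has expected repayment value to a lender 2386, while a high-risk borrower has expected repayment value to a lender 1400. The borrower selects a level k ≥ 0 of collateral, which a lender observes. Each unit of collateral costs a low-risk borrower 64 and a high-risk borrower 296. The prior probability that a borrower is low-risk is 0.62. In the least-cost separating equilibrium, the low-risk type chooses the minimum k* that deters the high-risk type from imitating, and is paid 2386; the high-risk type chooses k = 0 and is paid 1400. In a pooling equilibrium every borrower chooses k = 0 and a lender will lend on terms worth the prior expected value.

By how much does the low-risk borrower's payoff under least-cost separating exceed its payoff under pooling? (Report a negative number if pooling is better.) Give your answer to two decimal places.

161.49

Least-cost separating signal: k* solves 1400 = 2386 − 296·k*, so k* = (2386 − 1400)/296 ≈ 3.3311.
Low-risk type's separating payoff: 2386 − 64 × k* = 2386 − 64 × (2386 − 1400)/296 = 2386 − 63104/296 ≈ 2172.8108.
Pooling payoff: 0.62 × 2386 + 0.38 × 1400 = 2011.32.
Difference: 2172.8108 − 2011.32 = 161.4908, i.e. 161.49 to two decimal places.
The low-risk type prefers to separate.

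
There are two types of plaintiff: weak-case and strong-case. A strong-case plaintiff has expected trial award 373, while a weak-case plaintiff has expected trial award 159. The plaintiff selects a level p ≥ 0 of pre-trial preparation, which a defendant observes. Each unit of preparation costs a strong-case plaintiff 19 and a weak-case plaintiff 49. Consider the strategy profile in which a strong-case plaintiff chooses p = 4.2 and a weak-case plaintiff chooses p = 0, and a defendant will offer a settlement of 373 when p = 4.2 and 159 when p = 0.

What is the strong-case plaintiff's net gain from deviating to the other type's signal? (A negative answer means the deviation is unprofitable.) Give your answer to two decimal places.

-134.20

Playing p = 4.2 the strong-case plaintiff receives 373 − 19 × 4.2 = 293.2.
Deviating to p = 0 yields 159 instead.
Gain from deviating: 159 − 293.2 = -134.20.
The gain is negative, so the strong-case type's incentive-compatibility constraint is satisfied.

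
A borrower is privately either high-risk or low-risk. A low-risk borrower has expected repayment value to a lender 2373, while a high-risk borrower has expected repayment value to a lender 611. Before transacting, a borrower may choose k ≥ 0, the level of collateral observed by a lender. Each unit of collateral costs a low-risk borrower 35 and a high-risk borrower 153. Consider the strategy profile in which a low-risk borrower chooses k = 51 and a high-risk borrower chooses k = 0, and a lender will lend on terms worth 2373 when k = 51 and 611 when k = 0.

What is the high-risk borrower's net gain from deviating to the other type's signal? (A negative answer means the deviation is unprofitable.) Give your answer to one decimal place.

-6041.0

Playing k = 0 the high-risk borrower receives 611.
Deviating to k = 51 brings payment 2373 at cost 153 × 51 = 7803, netting -5430.
Gain from deviating: -5430 − 611 = -6041.0.
The gain is negative, so the high-risk type's incentive-compatibility constraint is satisfied.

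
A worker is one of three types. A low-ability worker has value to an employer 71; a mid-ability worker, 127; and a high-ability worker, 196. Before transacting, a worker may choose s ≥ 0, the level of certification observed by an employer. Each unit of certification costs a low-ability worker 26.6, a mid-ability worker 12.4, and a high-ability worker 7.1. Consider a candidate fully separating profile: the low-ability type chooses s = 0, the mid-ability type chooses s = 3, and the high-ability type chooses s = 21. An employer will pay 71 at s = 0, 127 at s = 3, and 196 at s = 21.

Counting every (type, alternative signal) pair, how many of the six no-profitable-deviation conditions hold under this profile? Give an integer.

4

Mid-ability (own payoff 127 − 12.4×3 = 89.8): to s=0 gives 71 → no gain ✓; to s=21 gives 196 − 12.4×21 = -64.4 → no gain ✓.
Low-ability (own payoff 71): to s=3 gives 127 − 26.6×3 = 47.2 → no gain ✓; to s=21 gives 196 − 26.6×21 = -362.6 → no gain ✓.
High-ability (own payoff 196 − 7.1×21 = 46.9): to s=0 gives 71 → profitable ✗; to s=3 gives 127 − 7.1×3 = 105.7 → profitable ✗.
4 of the 6 constraints hold; not an equilibrium.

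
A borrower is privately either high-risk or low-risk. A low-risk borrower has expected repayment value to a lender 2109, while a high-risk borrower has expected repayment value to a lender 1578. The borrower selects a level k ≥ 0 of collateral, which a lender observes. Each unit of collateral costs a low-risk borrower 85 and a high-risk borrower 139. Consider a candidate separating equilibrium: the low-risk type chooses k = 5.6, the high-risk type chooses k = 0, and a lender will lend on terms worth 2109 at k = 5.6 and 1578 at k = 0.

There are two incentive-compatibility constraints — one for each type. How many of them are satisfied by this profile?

2

High-risk type: stay at 0 → 1578; mimic → 2109 − 139 × 5.6 = 1330.6. IC holds (1578 ≥ 1330.6).
Low-risk type: signal → 2109 − 85 × 5.6 = 1633; deviate to 0 → 1578. IC holds (1633 ≥ 1578).
2 of 2 constraints hold, so this is a separating equilibrium.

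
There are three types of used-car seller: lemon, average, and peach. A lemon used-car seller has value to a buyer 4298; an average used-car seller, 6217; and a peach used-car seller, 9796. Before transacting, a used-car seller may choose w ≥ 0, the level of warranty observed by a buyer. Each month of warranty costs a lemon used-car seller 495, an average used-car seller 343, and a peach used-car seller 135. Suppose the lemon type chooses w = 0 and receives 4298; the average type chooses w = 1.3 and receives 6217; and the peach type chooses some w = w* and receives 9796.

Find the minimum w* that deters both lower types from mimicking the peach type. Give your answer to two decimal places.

Average type (on-path payoff 6217 − 343×1.3 = 5771.1) won't mimic when 5771.1 ≥ 9796 − 343·w*, i.e. w* ≥ 11.73.
Lemon type (on-path payoff 4298) won't mimic when 4298 ≥ 9796 − 495·w*, i.e. w* ≥ 11.11.
Both must hold, so w* = max(11.11, 11.73) = 11.73. The average type's constraint binds.

11.73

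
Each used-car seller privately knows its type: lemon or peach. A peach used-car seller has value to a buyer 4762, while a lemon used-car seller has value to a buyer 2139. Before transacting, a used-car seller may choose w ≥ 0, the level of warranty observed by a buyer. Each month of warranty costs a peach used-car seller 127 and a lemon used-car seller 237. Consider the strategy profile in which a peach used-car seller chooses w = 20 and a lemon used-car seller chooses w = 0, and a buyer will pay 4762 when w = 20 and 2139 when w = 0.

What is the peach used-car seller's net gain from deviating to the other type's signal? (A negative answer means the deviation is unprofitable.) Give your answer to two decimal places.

-83.00

Playing w = 20 the peach used-car seller receives 4762 − 127 × 20 = 2222.
Deviating to w = 0 yields 2139 instead.
Gain from deviating: 2139 − 2222 = -83.00.
The gain is negative, so the peach type's incentive-compatibility constraint is satisfied.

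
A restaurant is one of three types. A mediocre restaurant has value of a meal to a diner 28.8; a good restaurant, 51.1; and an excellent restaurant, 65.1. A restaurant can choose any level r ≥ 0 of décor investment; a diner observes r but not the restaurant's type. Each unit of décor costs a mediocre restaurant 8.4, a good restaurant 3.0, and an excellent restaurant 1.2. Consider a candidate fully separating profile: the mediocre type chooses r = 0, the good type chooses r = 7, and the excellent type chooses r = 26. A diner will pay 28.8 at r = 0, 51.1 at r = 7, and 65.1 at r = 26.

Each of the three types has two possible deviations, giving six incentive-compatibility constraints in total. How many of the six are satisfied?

5

Mediocre (own payoff 28.8): to r=7 gives 51.1 − 8.4×7 = -7.7 → no gain ✓; to r=26 gives 65.1 − 8.4×26 = -153.3 → no gain ✓.
Excellent (own payoff 65.1 − 1.2×26 = 33.9): to r=0 gives 28.8 → no gain ✓; to r=7 gives 51.1 − 1.2×7 = 42.7 → profitable ✗.
Good (own payoff 51.1 − 3.0×7 = 30.1): to r=0 gives 28.8 → no gain ✓; to r=26 gives 65.1 − 3.0×26 = -12.9 → no gain ✓.
5 of the 6 constraints hold; not an equilibrium.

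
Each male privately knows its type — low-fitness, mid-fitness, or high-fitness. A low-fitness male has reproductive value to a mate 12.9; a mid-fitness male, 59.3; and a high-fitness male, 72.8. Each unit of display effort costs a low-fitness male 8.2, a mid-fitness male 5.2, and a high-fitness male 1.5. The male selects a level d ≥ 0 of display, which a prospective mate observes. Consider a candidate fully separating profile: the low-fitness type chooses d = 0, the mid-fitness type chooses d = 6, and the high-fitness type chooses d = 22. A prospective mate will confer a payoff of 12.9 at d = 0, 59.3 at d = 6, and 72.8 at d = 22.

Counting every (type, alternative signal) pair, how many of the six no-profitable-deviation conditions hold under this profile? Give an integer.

5

Low-fitness (own payoff 12.9): to d=6 gives 59.3 − 8.2×6 = 10.1 → no gain ✓; to d=22 gives 72.8 − 8.2×22 = -107.6 → no gain ✓.
Mid-fitness (own payoff 59.3 − 5.2×6 = 28.1): to d=0 gives 12.9 → no gain ✓; to d=22 gives 72.8 − 5.2×22 = -41.6 → no gain ✓.
High-fitness (own payoff 72.8 − 1.5×22 = 39.8): to d=0 gives 12.9 → no gain ✓; to d=6 gives 59.3 − 1.5×6 = 50.3 → profitable ✗.
5 of the 6 constraints hold; not an equilibrium.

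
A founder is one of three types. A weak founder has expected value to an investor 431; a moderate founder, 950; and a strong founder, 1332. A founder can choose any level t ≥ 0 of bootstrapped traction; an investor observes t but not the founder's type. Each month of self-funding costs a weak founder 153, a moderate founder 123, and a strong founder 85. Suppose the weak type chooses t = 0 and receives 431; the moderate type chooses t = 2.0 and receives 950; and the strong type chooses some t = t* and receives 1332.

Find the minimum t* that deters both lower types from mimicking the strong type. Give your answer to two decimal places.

5.89

Weak type (on-path payoff 431) won't mimic when 431 ≥ 1332 − 153·t*, i.e. t* ≥ 5.89.
Moderate type (on-path payoff 950 − 123×2.0 = 704) won't mimic when 704 ≥ 1332 − 123·t*, i.e. t* ≥ 5.11.
Both must hold, so t* = max(5.89, 5.11) = 5.89. The weak type's constraint binds.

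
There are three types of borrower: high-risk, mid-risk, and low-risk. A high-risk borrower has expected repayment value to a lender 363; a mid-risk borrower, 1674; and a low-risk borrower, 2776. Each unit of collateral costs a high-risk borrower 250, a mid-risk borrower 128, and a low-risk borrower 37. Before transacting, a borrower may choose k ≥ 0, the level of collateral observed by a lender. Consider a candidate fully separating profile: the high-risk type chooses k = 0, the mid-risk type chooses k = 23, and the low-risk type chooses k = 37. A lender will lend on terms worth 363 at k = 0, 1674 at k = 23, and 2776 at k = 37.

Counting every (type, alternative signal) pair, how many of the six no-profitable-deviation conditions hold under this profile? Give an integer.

5

Mid-risk (own payoff 1674 − 128×23 = -1270): to k=0 gives 363 → profitable ✗; to k=37 gives 2776 − 128×37 = -1960 → no gain ✓.
Low-risk (own payoff 2776 − 37×37 = 1407): to k=0 gives 363 → no gain ✓; to k=23 gives 1674 − 37×23 = 823 → no gain ✓.
High-risk (own payoff 363): to k=23 gives 1674 − 250×23 = -4076 → no gain ✓; to k=37 gives 2776 − 250×37 = -6474 → no gain ✓.
5 of the 6 constraints hold; not an equilibrium.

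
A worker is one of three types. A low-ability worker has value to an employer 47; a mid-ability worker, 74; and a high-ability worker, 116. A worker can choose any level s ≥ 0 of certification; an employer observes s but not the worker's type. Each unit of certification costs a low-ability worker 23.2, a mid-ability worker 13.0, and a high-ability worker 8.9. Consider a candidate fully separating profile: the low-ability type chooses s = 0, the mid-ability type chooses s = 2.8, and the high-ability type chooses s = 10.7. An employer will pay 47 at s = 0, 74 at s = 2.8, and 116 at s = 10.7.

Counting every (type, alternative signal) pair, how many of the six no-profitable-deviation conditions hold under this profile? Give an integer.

Mid-ability (own payoff 74 − 13.0×2.8 = 37.6): to s=0 gives 47 → profitable ✗; to s=10.7 gives 116 − 13.0×10.7 = -23.1 → no gain ✓.
High-ability (own payoff 116 − 8.9×10.7 = 20.77): to s=0 gives 47 → profitable ✗; to s=2.8 gives 74 − 8.9×2.8 = 49.08 → profitable ✗.
Low-ability (own payoff 47): to s=2.8 gives 74 − 23.2×2.8 = 9.04 → no gain ✓; to s=10.7 gives 116 − 23.2×10.7 = -132.24 → no gain ✓.
3 of the 6 constraints hold; not an equilibrium.

3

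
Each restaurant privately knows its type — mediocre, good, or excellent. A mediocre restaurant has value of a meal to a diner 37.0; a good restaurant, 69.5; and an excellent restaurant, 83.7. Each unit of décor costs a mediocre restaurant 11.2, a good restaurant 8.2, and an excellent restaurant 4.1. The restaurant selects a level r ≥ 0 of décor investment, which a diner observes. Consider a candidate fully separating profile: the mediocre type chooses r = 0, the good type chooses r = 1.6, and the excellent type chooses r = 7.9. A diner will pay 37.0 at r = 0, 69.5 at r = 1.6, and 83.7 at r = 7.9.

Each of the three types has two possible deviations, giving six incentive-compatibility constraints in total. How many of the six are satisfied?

Good (own payoff 69.5 − 8.2×1.6 = 56.38): to r=0 gives 37.0 → no gain ✓; to r=7.9 gives 83.7 − 8.2×7.9 = 18.92 → no gain ✓.
Excellent (own payoff 83.7 − 4.1×7.9 = 51.31): to r=0 gives 37.0 → no gain ✓; to r=1.6 gives 69.5 − 4.1×1.6 = 62.94 → profitable ✗.
Mediocre (own payoff 37.0): to r=1.6 gives 69.5 − 11.2×1.6 = 51.58 → profitable ✗; to r=7.9 gives 83.7 − 11.2×7.9 = -4.78 → no gain ✓.
4 of the 6 constraints hold; not an equilibrium.

4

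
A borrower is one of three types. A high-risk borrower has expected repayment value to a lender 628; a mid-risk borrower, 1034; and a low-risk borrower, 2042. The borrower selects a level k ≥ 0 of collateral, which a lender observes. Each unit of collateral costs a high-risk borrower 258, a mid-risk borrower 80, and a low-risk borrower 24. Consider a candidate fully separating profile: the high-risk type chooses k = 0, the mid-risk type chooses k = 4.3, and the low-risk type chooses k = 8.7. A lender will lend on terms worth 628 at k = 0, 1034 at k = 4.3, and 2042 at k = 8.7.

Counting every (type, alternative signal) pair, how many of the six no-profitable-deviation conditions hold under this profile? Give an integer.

5

Mid-risk (own payoff 1034 − 80×4.3 = 690): to k=0 gives 628 → no gain ✓; to k=8.7 gives 2042 − 80×8.7 = 1346 → profitable ✗.
High-risk (own payoff 628): to k=4.3 gives 1034 − 258×4.3 = -75.4 → no gain ✓; to k=8.7 gives 2042 − 258×8.7 = -202.6 → no gain ✓.
Low-risk (own payoff 2042 − 24×8.7 = 1833.2): to k=0 gives 628 → no gain ✓; to k=4.3 gives 1034 − 24×4.3 = 930.8 → no gain ✓.
5 of the 6 constraints hold; not an equilibrium.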